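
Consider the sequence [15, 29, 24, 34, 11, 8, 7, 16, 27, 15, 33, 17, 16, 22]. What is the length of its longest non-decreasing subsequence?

One longest non-decreasing subsequence is 15, 24, 27, 33 (positions 1,3,9,11), of length 4; no longer one exists.

4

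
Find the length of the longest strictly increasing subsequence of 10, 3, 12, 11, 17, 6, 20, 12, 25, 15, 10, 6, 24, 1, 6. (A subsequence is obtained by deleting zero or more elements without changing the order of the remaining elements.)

Let dp[i] be the longest increasing subsequence ending at position i. Then dp = [1, 1, 2, 2, 3, 2, 4, 3, 5, 4, 3, 2, 5, 1, 2].
The maximum is 5; one witness is 10, 12, 17, 20, 25 at positions 1,3,5,7,9.

5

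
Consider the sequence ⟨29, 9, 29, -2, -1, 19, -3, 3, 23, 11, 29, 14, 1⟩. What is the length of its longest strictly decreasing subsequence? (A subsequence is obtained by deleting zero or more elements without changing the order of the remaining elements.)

Scanning left to right, the best length ending at each element is: 29→1, 9→2, 29→1, -2→3, -1→3, 19→2, -3→4, 3→3, 23→2, 11→3, 29→1, 14→3, 1→4.
So the longest decreasing subsequence has length 4, e.g. 29, 9, -2, -3.

4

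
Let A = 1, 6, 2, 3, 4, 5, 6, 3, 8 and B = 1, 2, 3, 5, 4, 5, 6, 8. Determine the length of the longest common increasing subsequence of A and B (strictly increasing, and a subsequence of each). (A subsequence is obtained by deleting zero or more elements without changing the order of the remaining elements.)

A longest common strictly increasing subsequence is 1, 2, 3, 4, 5, 6, 8 (length 7); it appears in order in both A and B, and no longer such subsequence exists.

7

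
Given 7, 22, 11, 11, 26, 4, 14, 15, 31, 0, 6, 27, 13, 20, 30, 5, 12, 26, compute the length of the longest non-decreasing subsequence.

One longest non-decreasing subsequence is 7, 11, 11, 14, 15, 27, 30 (positions 1,3,4,7,8,12,15), of length 7; no longer one exists.

7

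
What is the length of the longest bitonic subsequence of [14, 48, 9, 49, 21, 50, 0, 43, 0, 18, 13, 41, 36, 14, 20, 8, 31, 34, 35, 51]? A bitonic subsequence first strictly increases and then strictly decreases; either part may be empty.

9

Let inc[i] be the LIS ending at i and dec[i] the longest strictly decreasing subsequence starting at i. inc = [1, 2, 1, 3, 2, 4, 1, 3, 1, 2, 2, 3, 3, 3, 4, 2, 5, 6, 7, 8], dec = [3, 6, 2, 6, 4, 6, 1, 5, 1, 3, 2, 4, 3, 2, 2, 1, 1, 1, 1, 1].
max_i inc[i]+dec[i]−1 = 9, with one witness 14, 48, 49, 50, 43, 41, 36, 20, 8.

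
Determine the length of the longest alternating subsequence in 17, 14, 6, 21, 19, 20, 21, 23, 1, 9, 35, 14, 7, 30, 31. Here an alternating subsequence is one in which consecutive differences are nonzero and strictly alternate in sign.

Track the best alternating length ending on an up-step vs a down-step at each position: up/down = 1/1, 1/2, 1/2, 3/1, 3/4, 5/4, 5/1, 5/1, 1/6, 7/6, 7/1, 7/8, 7/8, 9/8, 9/8.
The maximum over both is 9; one such subsequence is 17, 14, 21, 19, 20, 1, 35, 14, 30.

9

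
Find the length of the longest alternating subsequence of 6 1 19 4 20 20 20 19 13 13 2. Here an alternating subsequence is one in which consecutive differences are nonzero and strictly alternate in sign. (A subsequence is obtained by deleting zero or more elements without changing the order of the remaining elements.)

A longest alternating subsequence is 6, 1, 19, 4, 20, 19 (positions 1,2,3,4,5,8); its 5 consecutive differences strictly alternate in sign, and length 6 is optimal.

6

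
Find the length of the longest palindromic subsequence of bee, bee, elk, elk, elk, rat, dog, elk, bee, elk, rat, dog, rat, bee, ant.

9

One longest palindromic subsequence is bee rat dog elk bee elk dog rat bee (positions 2,6,7,8,9,10,12,13,14); it reads the same forward and backward, and the interval DP gives dp[1][15] = 9.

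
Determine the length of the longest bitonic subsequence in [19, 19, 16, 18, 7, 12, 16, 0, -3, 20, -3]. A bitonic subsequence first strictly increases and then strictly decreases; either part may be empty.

One longest bitonic subsequence is 19, 18, 16, 0, -3 (positions 1,4,7,8,11): it rises to 19 then falls. Length 5 is optimal.

5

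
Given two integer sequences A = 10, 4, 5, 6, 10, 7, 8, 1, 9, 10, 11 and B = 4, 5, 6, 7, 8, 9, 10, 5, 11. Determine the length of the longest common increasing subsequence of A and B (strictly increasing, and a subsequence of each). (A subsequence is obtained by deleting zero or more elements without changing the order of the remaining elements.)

8

For each value that appears in both, track the longest common increasing run ending there.
The best achievable length is 8; one witness is 4, 5, 6, 7, 8, 9, 10, 11 (A-positions 2,3,4,6,7,9,10,11, B-positions 1,2,3,4,5,6,7,9).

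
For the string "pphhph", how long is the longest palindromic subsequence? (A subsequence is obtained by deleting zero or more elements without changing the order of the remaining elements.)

4

One longest palindromic subsequence is phhp (positions 2,3,4,5); it reads the same forward and backward, and the interval DP gives dp[1][6] = 4.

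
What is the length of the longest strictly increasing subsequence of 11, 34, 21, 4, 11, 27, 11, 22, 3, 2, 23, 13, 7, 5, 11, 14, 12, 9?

4

Let dp[i] be the longest increasing subsequence ending at position i. Then dp = [1, 2, 2, 1, 2, 3, 2, 3, 1, 1, 4, 3, 2, 2, 3, 4, 4, 3].
The maximum is 4; one witness is 11, 21, 22, 23 at positions 1,3,8,11.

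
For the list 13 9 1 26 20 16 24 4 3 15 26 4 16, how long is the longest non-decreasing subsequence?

Scanning left to right, the best length ending at each element is: 13→1, 9→1, 1→1, 26→2, 20→2, 16→2, 24→3, 4→2, 3→2, 15→3, 26→4, 4→3, 16→4.
So the longest non-decreasing subsequence has length 4, e.g. 13, 20, 24, 26.

4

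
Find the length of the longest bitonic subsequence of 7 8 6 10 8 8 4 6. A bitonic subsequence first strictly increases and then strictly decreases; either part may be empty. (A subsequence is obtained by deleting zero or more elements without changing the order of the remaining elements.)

One longest bitonic subsequence is 7, 8, 10, 8, 6 (positions 1,2,4,6,8): it rises to 10 then falls. Length 5 is optimal.

5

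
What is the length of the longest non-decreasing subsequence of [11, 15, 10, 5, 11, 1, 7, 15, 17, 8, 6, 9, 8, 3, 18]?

5

Let dp[i] be the longest non-decreasing subsequence ending at position i. Then dp = [1, 2, 1, 1, 2, 1, 2, 3, 4, 3, 2, 4, 4, 2, 5].
The maximum is 5; one witness is 11, 15, 15, 17, 18 at positions 1,2,8,9,15.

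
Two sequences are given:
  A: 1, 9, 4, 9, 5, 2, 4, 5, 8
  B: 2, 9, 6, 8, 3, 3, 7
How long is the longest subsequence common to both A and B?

2

Backtracking the LCS table gives one alignment: 9 (A2,B2) → 8 (A9,B4).
So the longest common subsequence has length 2.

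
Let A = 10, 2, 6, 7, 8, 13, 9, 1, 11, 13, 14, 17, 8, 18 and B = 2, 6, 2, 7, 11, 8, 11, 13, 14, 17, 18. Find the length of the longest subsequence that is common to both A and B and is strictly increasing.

For each value that appears in both, track the longest common increasing run ending there.
The best achievable length is 9; one witness is 2, 6, 7, 8, 11, 13, 14, 17, 18 (A-positions 2,3,4,5,9,10,11,12,14, B-positions 1,2,4,6,7,8,9,10,11).

9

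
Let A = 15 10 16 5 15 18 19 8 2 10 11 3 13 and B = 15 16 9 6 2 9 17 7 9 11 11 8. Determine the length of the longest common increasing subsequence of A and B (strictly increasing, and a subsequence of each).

2

A longest common strictly increasing subsequence is 15, 16 (length 2); it appears in order in both A and B, and no longer such subsequence exists.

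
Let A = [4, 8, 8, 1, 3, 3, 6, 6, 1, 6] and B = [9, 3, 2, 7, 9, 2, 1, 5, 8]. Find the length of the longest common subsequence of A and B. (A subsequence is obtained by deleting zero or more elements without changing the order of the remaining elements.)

Backtracking the LCS table gives one alignment: 3 (A5,B2) → 1 (A9,B7).
So the longest common subsequence has length 2.

2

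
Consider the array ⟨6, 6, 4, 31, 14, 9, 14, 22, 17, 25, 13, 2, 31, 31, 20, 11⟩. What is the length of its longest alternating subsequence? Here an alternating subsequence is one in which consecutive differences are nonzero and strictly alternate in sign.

10

A longest alternating subsequence is 6, 4, 31, 14, 22, 17, 25, 13, 31, 20 (positions 1,3,4,5,8,9,10,11,13,15); its 9 consecutive differences strictly alternate in sign, and length 10 is optimal.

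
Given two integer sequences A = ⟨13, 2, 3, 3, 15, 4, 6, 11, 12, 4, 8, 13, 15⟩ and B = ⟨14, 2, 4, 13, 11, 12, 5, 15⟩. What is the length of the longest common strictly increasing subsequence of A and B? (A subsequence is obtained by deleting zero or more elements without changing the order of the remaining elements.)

A longest common strictly increasing subsequence is 2, 4, 11, 12, 15 (length 5); it appears in order in both A and B, and no longer such subsequence exists.

5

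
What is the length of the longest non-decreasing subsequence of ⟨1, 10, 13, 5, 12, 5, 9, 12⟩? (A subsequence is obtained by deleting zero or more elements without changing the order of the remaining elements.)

5

Let dp[i] be the longest non-decreasing subsequence ending at position i. Then dp = [1, 2, 3, 2, 3, 3, 4, 5].
The maximum is 5; one witness is 1, 5, 5, 9, 12 at positions 1,4,6,7,8.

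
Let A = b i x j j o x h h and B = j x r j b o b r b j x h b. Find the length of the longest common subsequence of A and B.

A longest common subsequence is xjjxh (length 5); the LCS DP confirms no longer common subsequence exists.

5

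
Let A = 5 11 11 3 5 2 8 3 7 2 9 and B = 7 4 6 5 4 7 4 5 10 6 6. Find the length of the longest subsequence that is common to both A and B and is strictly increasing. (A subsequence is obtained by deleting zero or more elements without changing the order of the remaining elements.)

A longest common strictly increasing subsequence is 5, 7 (length 2); it appears in order in both A and B, and no longer such subsequence exists.

2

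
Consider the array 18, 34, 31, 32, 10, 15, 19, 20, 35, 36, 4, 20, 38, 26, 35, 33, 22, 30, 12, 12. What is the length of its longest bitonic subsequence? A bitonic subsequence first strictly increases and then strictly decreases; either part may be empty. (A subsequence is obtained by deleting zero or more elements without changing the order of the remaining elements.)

One longest bitonic subsequence is 10, 15, 19, 20, 35, 36, 38, 35, 33, 30, 12 (positions 5,6,7,8,9,10,13,15,16,18,20): it rises to 38 then falls. Length 11 is optimal.

11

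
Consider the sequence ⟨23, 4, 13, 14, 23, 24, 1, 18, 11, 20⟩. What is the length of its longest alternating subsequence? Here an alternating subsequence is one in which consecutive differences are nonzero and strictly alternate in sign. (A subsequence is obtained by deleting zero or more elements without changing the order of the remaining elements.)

7

A longest alternating subsequence is 23, 4, 13, 1, 18, 11, 20 (positions 1,2,3,7,8,9,10); its 6 consecutive differences strictly alternate in sign, and length 7 is optimal.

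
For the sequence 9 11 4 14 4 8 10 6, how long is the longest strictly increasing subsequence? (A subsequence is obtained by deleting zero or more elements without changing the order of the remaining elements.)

Let dp[i] be the longest increasing subsequence ending at position i. Then dp = [1, 2, 1, 3, 1, 2, 3, 2].
The maximum is 3; one witness is 9, 11, 14 at positions 1,2,4.

3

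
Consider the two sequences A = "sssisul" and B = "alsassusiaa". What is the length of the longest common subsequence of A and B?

4

A longest common subsequence is sssi (length 4); the LCS DP confirms no longer common subsequence exists.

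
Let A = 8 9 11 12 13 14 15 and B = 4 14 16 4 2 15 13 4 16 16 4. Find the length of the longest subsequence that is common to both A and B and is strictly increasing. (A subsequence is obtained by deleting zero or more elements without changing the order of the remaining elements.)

A longest common strictly increasing subsequence is 14, 15 (length 2); it appears in order in both A and B, and no longer such subsequence exists.

2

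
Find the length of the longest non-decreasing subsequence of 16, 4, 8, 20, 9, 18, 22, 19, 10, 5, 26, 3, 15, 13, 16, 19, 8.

7

Let dp[i] be the longest non-decreasing subsequence ending at position i. Then dp = [1, 1, 2, 3, 3, 4, 5, 5, 4, 2, 6, 1, 5, 5, 6, 7, 3].
The maximum is 7; one witness is 4, 8, 9, 10, 15, 16, 19 at positions 2,3,5,9,13,15,16.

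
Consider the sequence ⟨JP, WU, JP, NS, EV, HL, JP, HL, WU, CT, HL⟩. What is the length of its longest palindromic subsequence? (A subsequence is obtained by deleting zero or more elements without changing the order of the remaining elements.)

Using dp[i][j] = 2 + dp[i+1][j−1] if the ends match, else max(dp[i+1][j], dp[i][j−1]):
dp[1][11] = 5. A witness is WU HL JP HL WU at positions 2,6,7,8,9.

5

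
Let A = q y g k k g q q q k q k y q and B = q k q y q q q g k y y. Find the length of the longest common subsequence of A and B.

Backtracking the LCS table gives one alignment: q (A1,B1) → k (A5,B2) → q (A7,B3) → q (A8,B5) → q (A9,B6) → q (A11,B7) → k (A12,B9) → y (A13,B11).
So the longest common subsequence has length 8.

8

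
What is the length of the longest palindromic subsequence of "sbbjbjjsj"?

Using dp[i][j] = 2 + dp[i+1][j−1] if the ends match, else max(dp[i+1][j], dp[i][j−1]):
dp[1][9] = 5. A witness is sjjjs at positions 1,4,6,7,8.

5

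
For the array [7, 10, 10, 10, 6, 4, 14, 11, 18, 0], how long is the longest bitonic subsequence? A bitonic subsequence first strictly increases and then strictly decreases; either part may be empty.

5

Let inc[i] be the LIS ending at i and dec[i] the longest strictly decreasing subsequence starting at i. inc = [1, 2, 2, 2, 1, 1, 3, 3, 4, 1], dec = [4, 4, 4, 4, 3, 2, 3, 2, 2, 1].
max_i inc[i]+dec[i]−1 = 5, with one witness 7, 10, 6, 4, 0.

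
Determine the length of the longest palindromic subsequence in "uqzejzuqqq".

One longest palindromic subsequence is qzjzq (positions 2,3,5,6,10); it reads the same forward and backward, and the interval DP gives dp[1][10] = 5.

5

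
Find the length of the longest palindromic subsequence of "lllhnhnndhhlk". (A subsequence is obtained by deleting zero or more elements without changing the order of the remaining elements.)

8

One longest palindromic subsequence is lhhnnhhl (positions 3,4,6,7,8,10,11,12); it reads the same forward and backward, and the interval DP gives dp[1][13] = 8.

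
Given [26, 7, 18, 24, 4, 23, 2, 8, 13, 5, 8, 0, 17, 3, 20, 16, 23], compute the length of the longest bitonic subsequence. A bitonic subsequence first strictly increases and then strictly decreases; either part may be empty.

Let inc[i] be the LIS ending at i and dec[i] the longest strictly decreasing subsequence starting at i. inc = [1, 1, 2, 3, 1, 3, 1, 2, 3, 2, 3, 1, 4, 2, 5, 4, 6], dec = [6, 4, 4, 5, 3, 4, 2, 3, 3, 2, 2, 1, 2, 1, 2, 1, 1].
max_i inc[i]+dec[i]−1 = 7, with one witness 7, 18, 24, 23, 13, 8, 3.

7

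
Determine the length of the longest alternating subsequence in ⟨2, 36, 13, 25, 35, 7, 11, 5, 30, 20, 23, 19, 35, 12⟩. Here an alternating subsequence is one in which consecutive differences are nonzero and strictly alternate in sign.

13

A longest alternating subsequence is 2, 36, 13, 25, 7, 11, 5, 30, 20, 23, 19, 35, 12 (positions 1,2,3,4,6,7,8,9,10,11,12,13,14); its 12 consecutive differences strictly alternate in sign, and length 13 is optimal.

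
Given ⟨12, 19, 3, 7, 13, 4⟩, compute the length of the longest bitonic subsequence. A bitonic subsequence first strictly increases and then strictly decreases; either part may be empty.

4

One longest bitonic subsequence is 12, 19, 13, 4 (positions 1,2,5,6): it rises to 19 then falls. Length 4 is optimal.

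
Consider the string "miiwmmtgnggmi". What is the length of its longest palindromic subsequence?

One longest palindromic subsequence is imgggmi (positions 2,5,8,10,11,12,13); it reads the same forward and backward, and the interval DP gives dp[1][13] = 7.

7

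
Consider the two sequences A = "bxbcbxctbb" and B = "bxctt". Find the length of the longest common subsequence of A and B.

4

A longest common subsequence is bxct (length 4); the LCS DP confirms no longer common subsequence exists.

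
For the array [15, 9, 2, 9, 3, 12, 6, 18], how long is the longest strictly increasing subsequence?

Let dp[i] be the longest increasing subsequence ending at position i. Then dp = [1, 1, 1, 2, 2, 3, 3, 4].
The maximum is 4; one witness is 2, 9, 12, 18 at positions 3,4,6,8.

4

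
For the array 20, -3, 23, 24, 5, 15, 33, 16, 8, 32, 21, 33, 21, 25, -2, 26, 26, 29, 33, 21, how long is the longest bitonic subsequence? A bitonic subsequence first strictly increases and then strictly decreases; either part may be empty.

10

Let inc[i] be the LIS ending at i and dec[i] the longest strictly decreasing subsequence starting at i. inc = [1, 1, 2, 3, 2, 3, 4, 4, 3, 5, 5, 6, 5, 6, 2, 7, 7, 8, 9, 5], dec = [4, 1, 4, 4, 2, 3, 4, 3, 2, 3, 2, 3, 2, 2, 1, 2, 2, 2, 2, 1].
max_i inc[i]+dec[i]−1 = 10, with one witness -3, 5, 15, 16, 21, 25, 26, 29, 33, 21.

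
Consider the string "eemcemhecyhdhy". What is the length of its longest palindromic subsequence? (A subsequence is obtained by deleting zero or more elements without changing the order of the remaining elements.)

5

One longest palindromic subsequence is yhdhy (positions 10,11,12,13,14); it reads the same forward and backward, and the interval DP gives dp[1][14] = 5.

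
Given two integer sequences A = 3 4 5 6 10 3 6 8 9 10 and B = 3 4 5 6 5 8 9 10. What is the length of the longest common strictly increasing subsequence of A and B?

A longest common strictly increasing subsequence is 3, 4, 5, 6, 8, 9, 10 (length 7); it appears in order in both A and B, and no longer such subsequence exists.

7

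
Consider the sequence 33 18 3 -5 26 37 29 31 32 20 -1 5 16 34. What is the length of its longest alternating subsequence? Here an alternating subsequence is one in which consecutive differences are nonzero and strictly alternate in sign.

Track the best alternating length ending on an up-step vs a down-step at each position: up/down = 1/1, 1/2, 1/2, 1/2, 3/2, 3/1, 3/4, 5/4, 5/4, 3/6, 3/6, 7/6, 7/6, 7/4.
The maximum over both is 7; one such subsequence is 33, 18, 37, 29, 31, -1, 5.

7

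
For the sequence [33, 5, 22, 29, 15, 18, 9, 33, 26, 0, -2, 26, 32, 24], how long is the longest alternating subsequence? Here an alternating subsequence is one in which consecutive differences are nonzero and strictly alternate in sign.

10

Track the best alternating length ending on an up-step vs a down-step at each position: up/down = 1/1, 1/2, 3/2, 3/2, 3/4, 5/4, 3/6, 7/1, 7/8, 1/8, 1/8, 9/8, 9/8, 9/10.
The maximum over both is 10; one such subsequence is 33, 5, 22, 15, 18, 9, 33, 0, 26, 24.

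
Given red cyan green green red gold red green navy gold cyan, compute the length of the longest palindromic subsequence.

One longest palindromic subsequence is cyan green red gold red green cyan (positions 2,4,5,6,7,8,11); it reads the same forward and backward, and the interval DP gives dp[1][11] = 7.

7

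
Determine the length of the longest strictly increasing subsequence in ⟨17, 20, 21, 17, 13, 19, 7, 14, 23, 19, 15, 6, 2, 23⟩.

One longest increasing subsequence is 17, 20, 21, 23 (positions 1,2,3,9), of length 4; no longer one exists.

4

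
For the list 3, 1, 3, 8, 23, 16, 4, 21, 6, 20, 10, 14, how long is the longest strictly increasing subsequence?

One longest increasing subsequence is 1, 3, 4, 6, 10, 14 (positions 2,3,7,9,11,12), of length 6; no longer one exists.

6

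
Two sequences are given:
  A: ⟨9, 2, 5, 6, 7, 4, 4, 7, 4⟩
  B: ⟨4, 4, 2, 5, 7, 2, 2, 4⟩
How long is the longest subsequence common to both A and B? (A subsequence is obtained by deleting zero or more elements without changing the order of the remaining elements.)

A longest common subsequence is 2, 5, 7, 4 (length 4); the LCS DP confirms no longer common subsequence exists.

4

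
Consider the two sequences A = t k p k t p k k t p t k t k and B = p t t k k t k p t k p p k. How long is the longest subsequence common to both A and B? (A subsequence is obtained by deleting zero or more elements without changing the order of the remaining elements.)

A longest common subsequence is tkktkptkk (length 9); the LCS DP confirms no longer common subsequence exists.

9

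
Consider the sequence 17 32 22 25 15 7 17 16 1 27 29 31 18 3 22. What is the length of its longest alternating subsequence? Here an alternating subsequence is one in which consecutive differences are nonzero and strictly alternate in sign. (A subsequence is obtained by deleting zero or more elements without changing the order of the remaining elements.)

10

Track the best alternating length ending on an up-step vs a down-step at each position: up/down = 1/1, 2/1, 2/3, 4/3, 1/5, 1/5, 6/5, 6/7, 1/7, 8/3, 8/3, 8/3, 8/9, 8/9, 10/9.
The maximum over both is 10; one such subsequence is 17, 32, 22, 25, 15, 17, 16, 27, 18, 22.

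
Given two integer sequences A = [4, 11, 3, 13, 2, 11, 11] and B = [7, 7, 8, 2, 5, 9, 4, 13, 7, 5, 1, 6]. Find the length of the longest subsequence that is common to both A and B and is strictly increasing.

For each value that appears in both, track the longest common increasing run ending there.
The best achievable length is 2; one witness is 4, 13 (A-positions 1,4, B-positions 7,8).

2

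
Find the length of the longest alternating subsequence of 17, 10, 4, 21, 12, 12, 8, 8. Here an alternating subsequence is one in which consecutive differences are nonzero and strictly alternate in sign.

4

A longest alternating subsequence is 17, 10, 21, 12 (positions 1,2,4,5); its 3 consecutive differences strictly alternate in sign, and length 4 is optimal.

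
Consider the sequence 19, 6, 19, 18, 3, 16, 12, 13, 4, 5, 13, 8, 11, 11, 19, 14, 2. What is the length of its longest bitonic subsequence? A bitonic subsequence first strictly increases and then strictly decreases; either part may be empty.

8

Let inc[i] be the LIS ending at i and dec[i] the longest strictly decreasing subsequence starting at i. inc = [1, 1, 2, 2, 1, 2, 2, 3, 2, 3, 4, 4, 5, 5, 6, 6, 1], dec = [6, 3, 6, 5, 2, 4, 3, 3, 2, 2, 3, 2, 2, 2, 3, 2, 1].
max_i inc[i]+dec[i]−1 = 8, with one witness 3, 4, 5, 8, 11, 19, 14, 2.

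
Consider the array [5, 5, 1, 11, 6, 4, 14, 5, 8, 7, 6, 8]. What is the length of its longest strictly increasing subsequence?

One longest increasing subsequence is 1, 4, 5, 7, 8 (positions 3,6,8,10,12), of length 5; no longer one exists.

5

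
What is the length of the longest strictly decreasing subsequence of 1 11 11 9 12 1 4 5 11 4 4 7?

4

One longest decreasing subsequence is 11, 9, 5, 4 (positions 2,4,8,10), of length 4; no longer one exists.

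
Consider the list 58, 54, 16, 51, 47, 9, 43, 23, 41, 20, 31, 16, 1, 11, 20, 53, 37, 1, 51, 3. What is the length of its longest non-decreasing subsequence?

Let dp[i] be the longest non-decreasing subsequence ending at position i. Then dp = [1, 1, 1, 2, 2, 1, 2, 2, 3, 2, 3, 2, 1, 2, 3, 4, 4, 2, 5, 3].
The maximum is 5; one witness is 16, 23, 31, 37, 51 at positions 3,8,11,17,19.

5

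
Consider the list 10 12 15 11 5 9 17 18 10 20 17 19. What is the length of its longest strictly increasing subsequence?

Scanning left to right, the best length ending at each element is: 10→1, 12→2, 15→3, 11→2, 5→1, 9→2, 17→4, 18→5, 10→3, 20→6, 17→4, 19→6.
So the longest increasing subsequence has length 6, e.g. 10, 12, 15, 17, 18, 20.

6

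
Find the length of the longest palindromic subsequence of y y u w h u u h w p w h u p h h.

9

One longest palindromic subsequence is huhwpwhuh (positions 5,7,8,9,10,11,12,13,16); it reads the same forward and backward, and the interval DP gives dp[1][16] = 9.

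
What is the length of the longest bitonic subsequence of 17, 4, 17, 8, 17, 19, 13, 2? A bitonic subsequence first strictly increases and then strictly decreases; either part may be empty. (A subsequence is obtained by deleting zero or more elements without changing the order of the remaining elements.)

6

Let inc[i] be the LIS ending at i and dec[i] the longest strictly decreasing subsequence starting at i. inc = [1, 1, 2, 2, 3, 4, 3, 1], dec = [3, 2, 3, 2, 3, 3, 2, 1].
max_i inc[i]+dec[i]−1 = 6, with one witness 4, 8, 17, 19, 13, 2.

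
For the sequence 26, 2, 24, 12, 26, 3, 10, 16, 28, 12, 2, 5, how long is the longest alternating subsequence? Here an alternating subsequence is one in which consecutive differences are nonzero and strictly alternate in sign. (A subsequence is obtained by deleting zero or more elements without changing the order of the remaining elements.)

A longest alternating subsequence is 26, 2, 24, 12, 26, 3, 10, 2, 5 (positions 1,2,3,4,5,6,7,11,12); its 8 consecutive differences strictly alternate in sign, and length 9 is optimal.

9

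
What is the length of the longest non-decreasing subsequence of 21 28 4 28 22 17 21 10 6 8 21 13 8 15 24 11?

6

Scanning left to right, the best length ending at each element is: 21→1, 28→2, 4→1, 28→3, 22→2, 17→2, 21→3, 10→2, 6→2, 8→3, 21→4, 13→4, 8→4, 15→5, 24→6, 11→5.
So the longest non-decreasing subsequence has length 6, e.g. 4, 6, 8, 13, 15, 24.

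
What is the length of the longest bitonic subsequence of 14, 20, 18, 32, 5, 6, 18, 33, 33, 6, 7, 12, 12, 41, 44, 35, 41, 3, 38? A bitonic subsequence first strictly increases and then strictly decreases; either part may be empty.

8

One longest bitonic subsequence is 14, 20, 32, 33, 41, 44, 41, 38 (positions 1,2,4,8,14,15,17,19): it rises to 44 then falls. Length 8 is optimal.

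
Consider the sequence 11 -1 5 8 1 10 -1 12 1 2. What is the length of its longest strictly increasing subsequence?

5

Scanning left to right, the best length ending at each element is: 11→1, -1→1, 5→2, 8→3, 1→2, 10→4, -1→1, 12→5, 1→2, 2→3.
So the longest increasing subsequence has length 5, e.g. -1, 5, 8, 10, 12.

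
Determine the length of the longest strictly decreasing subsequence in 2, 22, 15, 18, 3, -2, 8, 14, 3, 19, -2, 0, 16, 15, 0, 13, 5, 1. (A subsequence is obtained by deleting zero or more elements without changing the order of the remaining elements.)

Scanning left to right, the best length ending at each element is: 2→1, 22→1, 15→2, 18→2, 3→3, -2→4, 8→3, 14→3, 3→4, 19→2, -2→5, 0→5, 16→3, 15→4, 0→5, 13→5, 5→6, 1→7.
So the longest decreasing subsequence has length 7, e.g. 22, 18, 16, 15, 13, 5, 1.

7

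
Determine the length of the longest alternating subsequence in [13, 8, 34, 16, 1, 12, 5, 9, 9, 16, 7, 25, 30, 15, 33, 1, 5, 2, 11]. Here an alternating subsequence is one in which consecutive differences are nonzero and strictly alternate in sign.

Track the best alternating length ending on an up-step vs a down-step at each position: up/down = 1/1, 1/2, 3/1, 3/4, 1/4, 5/4, 5/6, 7/6, 7/6, 7/4, 7/8, 9/4, 9/4, 9/10, 11/4, 1/12, 13/12, 13/14, 15/12.
The maximum over both is 15; one such subsequence is 13, 8, 34, 1, 12, 5, 9, 7, 25, 15, 33, 1, 5, 2, 11.

15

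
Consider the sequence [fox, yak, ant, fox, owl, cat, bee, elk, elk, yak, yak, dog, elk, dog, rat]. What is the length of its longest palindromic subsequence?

One longest palindromic subsequence is elk yak yak elk (positions 9,10,11,13); it reads the same forward and backward, and the interval DP gives dp[1][15] = 4.

4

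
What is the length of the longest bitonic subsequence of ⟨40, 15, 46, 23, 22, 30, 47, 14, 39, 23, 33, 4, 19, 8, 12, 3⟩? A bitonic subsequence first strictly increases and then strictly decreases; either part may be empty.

9

One longest bitonic subsequence is 15, 23, 30, 47, 39, 33, 19, 12, 3 (positions 2,4,6,7,9,11,13,15,16): it rises to 47 then falls. Length 9 is optimal.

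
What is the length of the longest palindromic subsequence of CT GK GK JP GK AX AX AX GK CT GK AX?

7

Using dp[i][j] = 2 + dp[i+1][j−1] if the ends match, else max(dp[i+1][j], dp[i][j−1]):
dp[1][12] = 7. A witness is GK GK AX AX AX GK GK at positions 3,5,6,7,8,9,11.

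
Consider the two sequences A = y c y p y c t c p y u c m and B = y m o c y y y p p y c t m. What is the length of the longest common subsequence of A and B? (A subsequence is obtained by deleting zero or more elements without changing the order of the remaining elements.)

A longest common subsequence is ycypyctm (length 8); the LCS DP confirms no longer common subsequence exists.

8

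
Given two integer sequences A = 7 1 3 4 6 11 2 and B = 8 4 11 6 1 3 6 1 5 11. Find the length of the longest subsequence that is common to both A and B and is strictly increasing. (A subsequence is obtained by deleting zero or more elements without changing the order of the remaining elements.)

A longest common strictly increasing subsequence is 1, 3, 6, 11 (length 4); it appears in order in both A and B, and no longer such subsequence exists.

4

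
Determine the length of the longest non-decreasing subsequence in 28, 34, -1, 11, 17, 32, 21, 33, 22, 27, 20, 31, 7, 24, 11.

Scanning left to right, the best length ending at each element is: 28→1, 34→2, -1→1, 11→2, 17→3, 32→4, 21→4, 33→5, 22→5, 27→6, 20→4, 31→7, 7→2, 24→6, 11→3.
So the longest non-decreasing subsequence has length 7, e.g. -1, 11, 17, 21, 22, 27, 31.

7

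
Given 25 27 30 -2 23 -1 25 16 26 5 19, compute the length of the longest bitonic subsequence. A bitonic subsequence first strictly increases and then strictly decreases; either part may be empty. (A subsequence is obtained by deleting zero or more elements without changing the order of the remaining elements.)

Let inc[i] be the LIS ending at i and dec[i] the longest strictly decreasing subsequence starting at i. inc = [1, 2, 3, 1, 2, 2, 3, 3, 4, 3, 4], dec = [4, 4, 4, 1, 3, 1, 3, 2, 2, 1, 1].
max_i inc[i]+dec[i]−1 = 6, with one witness 25, 27, 30, 25, 16, 5.

6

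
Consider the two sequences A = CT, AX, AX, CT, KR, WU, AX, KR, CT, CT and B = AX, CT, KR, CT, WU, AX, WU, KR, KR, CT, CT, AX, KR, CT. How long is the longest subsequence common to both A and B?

Backtracking the LCS table gives one alignment: AX (A3,B1) → CT (A4,B2) → KR (A5,B3) → WU (A6,B5) → AX (A7,B6) → KR (A8,B9) → CT (A9,B11) → CT (A10,B14).
So the longest common subsequence has length 8.

8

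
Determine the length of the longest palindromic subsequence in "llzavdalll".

Using dp[i][j] = 2 + dp[i+1][j−1] if the ends match, else max(dp[i+1][j], dp[i][j−1]):
dp[1][10] = 7. A witness is lladall at positions 1,2,4,6,7,9,10.

7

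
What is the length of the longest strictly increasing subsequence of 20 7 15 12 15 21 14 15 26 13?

5

One longest increasing subsequence is 7, 12, 15, 21, 26 (positions 2,4,5,6,9), of length 5; no longer one exists.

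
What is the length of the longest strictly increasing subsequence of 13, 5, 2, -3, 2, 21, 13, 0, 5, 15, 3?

One longest increasing subsequence is -3, 2, 13, 15 (positions 4,5,7,10), of length 4; no longer one exists.

4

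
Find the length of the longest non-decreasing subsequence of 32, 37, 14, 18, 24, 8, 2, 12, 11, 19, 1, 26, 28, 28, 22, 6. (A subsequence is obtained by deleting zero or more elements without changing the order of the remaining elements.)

One longest non-decreasing subsequence is 14, 18, 24, 26, 28, 28 (positions 3,4,5,12,13,14), of length 6; no longer one exists.

6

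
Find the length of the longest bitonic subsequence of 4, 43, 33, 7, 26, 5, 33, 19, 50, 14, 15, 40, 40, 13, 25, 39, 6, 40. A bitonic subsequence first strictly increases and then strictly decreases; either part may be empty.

8

One longest bitonic subsequence is 4, 43, 33, 26, 19, 15, 13, 6 (positions 1,2,3,5,8,11,14,17): it rises to 43 then falls. Length 8 is optimal.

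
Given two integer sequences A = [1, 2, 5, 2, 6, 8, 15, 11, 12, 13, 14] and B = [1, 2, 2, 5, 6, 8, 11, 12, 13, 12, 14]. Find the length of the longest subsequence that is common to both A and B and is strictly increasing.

9

For each value that appears in both, track the longest common increasing run ending there.
The best achievable length is 9; one witness is 1, 2, 5, 6, 8, 11, 12, 13, 14 (A-positions 1,2,3,5,6,8,9,10,11, B-positions 1,2,4,5,6,7,8,9,11).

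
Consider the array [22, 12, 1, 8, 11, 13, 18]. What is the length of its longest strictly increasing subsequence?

Let dp[i] be the longest increasing subsequence ending at position i. Then dp = [1, 1, 1, 2, 3, 4, 5].
The maximum is 5; one witness is 1, 8, 11, 13, 18 at positions 3,4,5,6,7.

5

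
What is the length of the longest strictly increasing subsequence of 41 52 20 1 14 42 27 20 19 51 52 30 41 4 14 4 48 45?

6

One longest increasing subsequence is 1, 14, 27, 30, 41, 48 (positions 4,5,7,12,13,17), of length 6; no longer one exists.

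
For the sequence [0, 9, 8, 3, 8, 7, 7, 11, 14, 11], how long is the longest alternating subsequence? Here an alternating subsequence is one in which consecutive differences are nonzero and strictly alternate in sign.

Track the best alternating length ending on an up-step vs a down-step at each position: up/down = 1/1, 2/1, 2/3, 2/3, 4/3, 4/5, 4/5, 6/1, 6/1, 6/7.
The maximum over both is 7; one such subsequence is 0, 9, 3, 8, 7, 14, 11.

7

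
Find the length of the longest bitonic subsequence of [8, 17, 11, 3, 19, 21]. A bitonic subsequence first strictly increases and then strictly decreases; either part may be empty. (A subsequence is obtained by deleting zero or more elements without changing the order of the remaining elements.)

Let inc[i] be the LIS ending at i and dec[i] the longest strictly decreasing subsequence starting at i. inc = [1, 2, 2, 1, 3, 4], dec = [2, 3, 2, 1, 1, 1].
max_i inc[i]+dec[i]−1 = 4, with one witness 8, 17, 11, 3.

4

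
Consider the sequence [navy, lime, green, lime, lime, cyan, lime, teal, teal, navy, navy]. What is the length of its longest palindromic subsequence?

6

One longest palindromic subsequence is navy lime lime lime lime navy (positions 1,2,4,5,7,11); it reads the same forward and backward, and the interval DP gives dp[1][11] = 6.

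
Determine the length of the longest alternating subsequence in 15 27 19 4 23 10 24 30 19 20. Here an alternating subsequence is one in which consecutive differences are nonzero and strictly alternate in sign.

Track the best alternating length ending on an up-step vs a down-step at each position: up/down = 1/1, 2/1, 2/3, 1/3, 4/3, 4/5, 6/3, 6/1, 6/7, 8/7.
The maximum over both is 8; one such subsequence is 15, 27, 19, 23, 10, 24, 19, 20.

8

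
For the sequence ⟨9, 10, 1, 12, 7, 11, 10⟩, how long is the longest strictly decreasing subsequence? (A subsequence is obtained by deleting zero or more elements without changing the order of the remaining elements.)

3

One longest decreasing subsequence is 12, 11, 10 (positions 4,6,7), of length 3; no longer one exists.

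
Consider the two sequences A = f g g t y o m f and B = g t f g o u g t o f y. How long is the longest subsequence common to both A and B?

A longest common subsequence is fggtof (length 6); the LCS DP confirms no longer common subsequence exists.

6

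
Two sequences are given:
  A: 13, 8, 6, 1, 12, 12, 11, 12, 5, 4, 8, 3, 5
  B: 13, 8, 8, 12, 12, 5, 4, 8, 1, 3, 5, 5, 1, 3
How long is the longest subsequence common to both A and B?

9

A longest common subsequence is 13, 8, 12, 12, 5, 4, 8, 3, 5 (length 9); the LCS DP confirms no longer common subsequence exists.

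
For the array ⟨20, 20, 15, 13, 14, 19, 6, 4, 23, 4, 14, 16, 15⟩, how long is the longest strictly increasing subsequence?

4

One longest increasing subsequence is 13, 14, 19, 23 (positions 4,5,6,9), of length 4; no longer one exists.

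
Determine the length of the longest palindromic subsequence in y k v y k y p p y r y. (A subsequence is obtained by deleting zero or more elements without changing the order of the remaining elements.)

One longest palindromic subsequence is yyppyy (positions 1,6,7,8,9,11); it reads the same forward and backward, and the interval DP gives dp[1][11] = 6.

6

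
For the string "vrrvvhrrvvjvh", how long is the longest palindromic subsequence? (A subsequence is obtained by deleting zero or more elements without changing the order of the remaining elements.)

8

One longest palindromic subsequence is vvvrrvvv (positions 1,4,5,7,8,9,10,12); it reads the same forward and backward, and the interval DP gives dp[1][13] = 8.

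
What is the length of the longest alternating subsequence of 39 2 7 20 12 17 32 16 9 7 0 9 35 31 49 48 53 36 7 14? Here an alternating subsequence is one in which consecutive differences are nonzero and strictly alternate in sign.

13

Track the best alternating length ending on an up-step vs a down-step at each position: up/down = 1/1, 1/2, 3/2, 3/2, 3/4, 5/4, 5/2, 5/6, 3/6, 3/6, 1/6, 7/6, 7/2, 7/8, 9/1, 9/10, 11/1, 9/12, 7/12, 13/12.
The maximum over both is 13; one such subsequence is 39, 2, 20, 12, 17, 16, 35, 31, 49, 48, 53, 7, 14.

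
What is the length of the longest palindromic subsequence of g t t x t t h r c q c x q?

5

One longest palindromic subsequence is xcqcx (positions 4,9,10,11,12); it reads the same forward and backward, and the interval DP gives dp[1][13] = 5.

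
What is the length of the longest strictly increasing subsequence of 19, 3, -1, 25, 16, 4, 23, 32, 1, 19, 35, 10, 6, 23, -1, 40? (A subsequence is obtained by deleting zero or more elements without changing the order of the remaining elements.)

Scanning left to right, the best length ending at each element is: 19→1, 3→1, -1→1, 25→2, 16→2, 4→2, 23→3, 32→4, 1→2, 19→3, 35→5, 10→3, 6→3, 23→4, -1→1, 40→6.
So the longest increasing subsequence has length 6, e.g. 3, 16, 23, 32, 35, 40.

6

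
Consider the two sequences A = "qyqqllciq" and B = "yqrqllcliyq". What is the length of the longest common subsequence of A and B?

A longest common subsequence is yqqllciq (length 8); the LCS DP confirms no longer common subsequence exists.

8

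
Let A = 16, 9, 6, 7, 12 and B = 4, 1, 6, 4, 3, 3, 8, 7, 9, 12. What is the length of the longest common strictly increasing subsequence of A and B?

3

A longest common strictly increasing subsequence is 6, 7, 12 (length 3); it appears in order in both A and B, and no longer such subsequence exists.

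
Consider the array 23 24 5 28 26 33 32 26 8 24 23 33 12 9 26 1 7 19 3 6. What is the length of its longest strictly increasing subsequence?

5

Let dp[i] be the longest increasing subsequence ending at position i. Then dp = [1, 2, 1, 3, 3, 4, 4, 3, 2, 3, 3, 5, 3, 3, 4, 1, 2, 4, 2, 3].
The maximum is 5; one witness is 23, 24, 28, 32, 33 at positions 1,2,4,7,12.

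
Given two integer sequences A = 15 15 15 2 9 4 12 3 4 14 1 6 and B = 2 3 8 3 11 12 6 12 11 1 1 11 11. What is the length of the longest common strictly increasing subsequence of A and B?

3

For each value that appears in both, track the longest common increasing run ending there.
The best achievable length is 3; one witness is 2, 3, 6 (A-positions 4,8,12, B-positions 1,2,7).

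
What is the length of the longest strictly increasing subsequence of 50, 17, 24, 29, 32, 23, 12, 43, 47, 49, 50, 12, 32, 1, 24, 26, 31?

8

One longest increasing subsequence is 17, 24, 29, 32, 43, 47, 49, 50 (positions 2,3,4,5,8,9,10,11), of length 8; no longer one exists.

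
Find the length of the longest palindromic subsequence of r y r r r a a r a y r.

One longest palindromic subsequence is ryraaryr (positions 1,2,5,6,7,8,10,11); it reads the same forward and backward, and the interval DP gives dp[1][11] = 8.

8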